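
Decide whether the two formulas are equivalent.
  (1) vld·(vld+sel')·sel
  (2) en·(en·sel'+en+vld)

No

E1: vld·(vld+sel')·sel
    = vld·sel   [absorption]
E2: en·(en·sel'+en+vld)
    = en·(en+vld)   [absorption]
    = en   [absorption]
These differ: at en=1, sel=0, vld=1, E1 = 0 but E2 = 1.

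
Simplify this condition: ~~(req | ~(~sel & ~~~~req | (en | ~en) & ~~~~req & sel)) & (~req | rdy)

~~(req | ~(~sel & ~~~~req | (en | ~en) & ~~~~req & sel)) & (~req | rdy)
= ~~(req | ~(~sel & ~~~~req | ~~~~req & sel)) & (~req | rdy)   [complement / identity]
= (req | ~(~sel & ~~~~req | ~~~~req & sel)) & (~req | rdy)   [double negation]
= (req | ~~~~~req) & (~req | rdy)   [distribution]
= (req | ~~~req) & (~req | rdy)   [double negation]
= (req | ~req) & (~req | rdy)   [double negation]
= ~req | rdy   [complement / identity]

~req | rdy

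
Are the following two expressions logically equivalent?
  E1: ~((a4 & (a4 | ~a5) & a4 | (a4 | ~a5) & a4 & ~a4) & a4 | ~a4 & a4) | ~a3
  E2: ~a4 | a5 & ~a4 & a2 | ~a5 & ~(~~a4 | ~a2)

No

E1: ~((a4 & (a4 | ~a5) & a4 | (a4 | ~a5) & a4 & ~a4) & a4 | ~a4 & a4) | ~a3
    = ~((a4 | ~a5) & a4 & a4 | ~a4 & a4) | ~a3   — distribution
    = ~(a4 & a4 | ~a4 & a4) | ~a3   — absorption
    = ~a4 | ~a3   — distribution
E2: ~a4 | a5 & ~a4 & a2 | ~a5 & ~(~~a4 | ~a2)
    = ~a4 | a5 & ~a4 & a2 | ~a5 & ~a4 & a2   — De Morgan
    = ~a4 | ~a4 & a2   — distribution
    = ~a4   — absorption
These differ: at a2=0, a3=0, a4=1, a5=0, E1 = 1 but E2 = 0.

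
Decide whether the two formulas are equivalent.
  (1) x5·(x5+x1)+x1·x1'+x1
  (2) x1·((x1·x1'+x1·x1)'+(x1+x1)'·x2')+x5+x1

E1: x5·(x5+x1)+x1·x1'+x1
    = x5+x1·x1'+x1   [absorption]
    = x5+x1   [complement / identity]
E2: x1·((x1·x1'+x1·x1)'+(x1+x1)'·x2')+x5+x1
    = x1·(x1'+(x1+x1)'·x2')+x5+x1   [distribution]
    = x1·(x1'+x1'·x2')+x5+x1   [idempotence]
    = x1·x1'+x5+x1   [absorption]
    = x5+x1   [complement / identity]
Both reduce to x5+x1, so they are equivalent.

Yes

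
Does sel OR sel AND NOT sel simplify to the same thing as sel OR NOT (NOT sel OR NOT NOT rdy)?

Yes

E1: sel OR sel AND NOT sel
    = sel
E2: sel OR NOT (NOT sel OR NOT NOT rdy)
    = sel OR sel AND NOT rdy
    = sel
Both reduce to sel, so they are equivalent.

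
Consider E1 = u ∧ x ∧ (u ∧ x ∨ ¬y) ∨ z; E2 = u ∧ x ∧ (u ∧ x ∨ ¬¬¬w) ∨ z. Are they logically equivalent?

Yes

E1: u ∧ x ∧ (u ∧ x ∨ ¬y) ∨ z
    = u ∧ x ∨ z   (absorption)
E2: u ∧ x ∧ (u ∧ x ∨ ¬¬¬w) ∨ z
    = u ∧ x ∧ (u ∧ x ∨ ¬w) ∨ z   (double negation)
    = u ∧ x ∨ z   (absorption)
Both reduce to u ∧ x ∨ z, so they are equivalent.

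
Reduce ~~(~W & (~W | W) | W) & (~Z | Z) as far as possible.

~~(~W & (~W | W) | W) & (~Z | Z)
= ~~(~W & (~W | W) | W)   (complement / identity)
= ~W & (~W | W) | W   (double negation)
= ~W | W   (complement / identity)
= 1   (complement)

1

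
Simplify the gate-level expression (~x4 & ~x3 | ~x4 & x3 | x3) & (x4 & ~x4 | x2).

(~x4 | x3) & x2

(~x4 & ~x3 | ~x4 & x3 | x3) & (x4 & ~x4 | x2)
= (~x4 & ~x3 | ~x4 & x3 | x3) & x2
= (~x4 | x3) & x2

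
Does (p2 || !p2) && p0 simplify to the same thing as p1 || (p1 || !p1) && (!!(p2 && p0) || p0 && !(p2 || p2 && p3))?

E1: (p2 || !p2) && p0
    = p0   — complement / identity
E2: p1 || (p1 || !p1) && (!!(p2 && p0) || p0 && !(p2 || p2 && p3))
    = p1 || !!(p2 && p0) || p0 && !(p2 || p2 && p3)   — complement / identity
    = p1 || !!(p2 && p0) || p0 && !p2   — absorption
    = p1 || p2 && p0 || p0 && !p2   — double negation
    = p1 || p0   — distribution
These differ: at p0=0, p1=1, p2=1, p3=1, E1 = 0 but E2 = 1.

No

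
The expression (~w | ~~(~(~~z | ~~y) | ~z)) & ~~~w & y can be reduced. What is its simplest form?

~w & y

(~w | ~~(~(~~z | ~~y) | ~z)) & ~~~w & y
= (~w | ~~(~z & ~y | ~z)) & ~~~w & y   (De Morgan)
= (~w | ~~~z) & ~~~w & y   (absorption)
= (~w | ~z) & ~~~w & y   (double negation)
= (~w | ~z) & ~w & y   (double negation)
= ~w & y   (absorption)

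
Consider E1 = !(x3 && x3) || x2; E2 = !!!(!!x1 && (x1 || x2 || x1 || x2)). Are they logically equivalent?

No

E1: !(x3 && x3) || x2
    = !x3 || x2   (idempotence)
E2: !!!(!!x1 && (x1 || x2 || x1 || x2))
    = !!!(x1 && (x1 || x2 || x1 || x2))   (double negation)
    = !!!(x1 && (x1 || x2))   (idempotence)
    = !!!x1   (absorption)
    = !x1   (double negation)
These differ: at x1=1, x2=1, x3=0, E1 = 1 but E2 = 0.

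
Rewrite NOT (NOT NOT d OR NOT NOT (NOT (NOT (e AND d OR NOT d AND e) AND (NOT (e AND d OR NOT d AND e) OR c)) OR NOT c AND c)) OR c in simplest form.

NOT (NOT NOT d OR NOT NOT (NOT (NOT (e AND d OR NOT d AND e) AND (NOT (e AND d OR NOT d AND e) OR c)) OR NOT c AND c)) OR c
= NOT (NOT NOT d OR NOT NOT (NOT NOT (e AND d OR NOT d AND e) OR NOT c AND c)) OR c   — absorption
= NOT (NOT NOT d OR NOT NOT NOT NOT (e AND d OR NOT d AND e)) OR c   — complement / identity
= NOT (NOT NOT d OR NOT NOT (e AND d OR NOT d AND e)) OR c   — double negation
= NOT d AND NOT (e AND d OR NOT d AND e) OR c   — De Morgan
= NOT d AND NOT e OR c   — distribution

NOT d AND NOT e OR c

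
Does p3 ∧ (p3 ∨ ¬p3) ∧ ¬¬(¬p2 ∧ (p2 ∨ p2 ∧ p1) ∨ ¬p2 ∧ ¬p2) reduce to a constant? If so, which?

p3 ∧ (p3 ∨ ¬p3) ∧ ¬¬(¬p2 ∧ (p2 ∨ p2 ∧ p1) ∨ ¬p2 ∧ ¬p2)
= p3 ∧ ¬¬(¬p2 ∧ (p2 ∨ p2 ∧ p1) ∨ ¬p2 ∧ ¬p2)
= p3 ∧ ¬¬(¬p2 ∧ p2 ∨ ¬p2 ∧ ¬p2)
= p3 ∧ (¬p2 ∧ p2 ∨ ¬p2 ∧ ¬p2)
= p3 ∧ ¬p2
This depends on p2, p3, so it is not a constant.

no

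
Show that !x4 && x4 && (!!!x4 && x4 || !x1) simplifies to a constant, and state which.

!x4 && x4 && (!!!x4 && x4 || !x1)
= !x4 && x4 && (!x4 && x4 || !x1)   — double negation
= !x4 && x4   — absorption
= false   — complement

false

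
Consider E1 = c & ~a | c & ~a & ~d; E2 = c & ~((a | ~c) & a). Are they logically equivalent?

Yes

E1: c & ~a | c & ~a & ~d
    = c & ~a   (absorption)
E2: c & ~((a | ~c) & a)
    = c & ~a   (absorption)
Both reduce to c & ~a, so they are equivalent.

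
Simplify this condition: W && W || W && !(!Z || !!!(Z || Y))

W

W && W || W && !(!Z || !!!(Z || Y))
= W && W || W && Z && !!(Z || Y)   — De Morgan
= W && (W || Z && !!(Z || Y))   — distribution
= W && (W || Z && (Z || Y))   — double negation
= W && (W || Z)   — absorption
= W   — absorption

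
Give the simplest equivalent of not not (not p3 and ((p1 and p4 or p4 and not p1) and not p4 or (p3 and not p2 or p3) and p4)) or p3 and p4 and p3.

p3 and p4

not not (not p3 and ((p1 and p4 or p4 and not p1) and not p4 or (p3 and not p2 or p3) and p4)) or p3 and p4 and p3
= not not (not p3 and ((p1 and p4 or p4 and not p1) and not p4 or p3 and p4)) or p3 and p4 and p3   (absorption)
= not not (not p3 and (p4 and not p4 or p3 and p4)) or p3 and p4 and p3   (distribution)
= not not (not p3 and p3 and p4) or p3 and p4 and p3   (complement / identity)
= not p3 and p3 and p4 or p3 and p4 and p3   (double negation)
= p3 and p4   (distribution)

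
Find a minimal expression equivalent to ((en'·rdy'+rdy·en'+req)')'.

en'+req

((en'·rdy'+rdy·en'+req)')'
= ((en'+req)')'   — distribution
= en'+req   — double negation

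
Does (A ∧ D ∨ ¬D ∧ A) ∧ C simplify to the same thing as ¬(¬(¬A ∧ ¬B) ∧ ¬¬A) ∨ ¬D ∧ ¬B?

No

E1: (A ∧ D ∨ ¬D ∧ A) ∧ C
    = A ∧ C
E2: ¬(¬(¬A ∧ ¬B) ∧ ¬¬A) ∨ ¬D ∧ ¬B
    = ¬A ∧ ¬B ∨ ¬A ∨ ¬D ∧ ¬B
    = ¬A ∨ ¬D ∧ ¬B
These differ: at A=0, B=0, C=0, D=0, E1 = 0 but E2 = 1.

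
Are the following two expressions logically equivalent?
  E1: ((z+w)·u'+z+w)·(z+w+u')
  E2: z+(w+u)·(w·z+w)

E1: ((z+w)·u'+z+w)·(z+w+u')
    = (z+w)·(z+w+u')
    = z+w
E2: z+(w+u)·(w·z+w)
    = z+(w+u)·w
    = z+w
Both reduce to z+w, so they are equivalent.

Yes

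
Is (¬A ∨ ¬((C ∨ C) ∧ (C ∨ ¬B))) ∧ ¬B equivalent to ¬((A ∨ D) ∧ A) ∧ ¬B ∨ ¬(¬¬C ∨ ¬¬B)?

E1: (¬A ∨ ¬((C ∨ C) ∧ (C ∨ ¬B))) ∧ ¬B
    = (¬A ∨ ¬(C ∧ ¬B ∨ C)) ∧ ¬B
    = (¬A ∨ ¬C) ∧ ¬B
E2: ¬((A ∨ D) ∧ A) ∧ ¬B ∨ ¬(¬¬C ∨ ¬¬B)
    = ¬A ∧ ¬B ∨ ¬(¬¬C ∨ ¬¬B)
    = ¬A ∧ ¬B ∨ ¬C ∧ ¬B
    = (¬A ∨ ¬C) ∧ ¬B
Both reduce to (¬A ∨ ¬C) ∧ ¬B, so they are equivalent.

Yes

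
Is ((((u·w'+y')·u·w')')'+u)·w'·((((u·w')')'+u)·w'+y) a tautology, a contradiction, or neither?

((((u·w'+y')·u·w')')'+u)·w'·((((u·w')')'+u)·w'+y)
= (((u·w')')'+u)·w'·((((u·w')')'+u)·w'+y)   (absorption)
= (((u·w')')'+u)·w'   (absorption)
= (u·w'+u)·w'   (double negation)
= u·w'   (absorption)
This depends on u, w, so it is not a constant.

neither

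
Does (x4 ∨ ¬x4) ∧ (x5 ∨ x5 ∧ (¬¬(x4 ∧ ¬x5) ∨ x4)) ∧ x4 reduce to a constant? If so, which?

no

(x4 ∨ ¬x4) ∧ (x5 ∨ x5 ∧ (¬¬(x4 ∧ ¬x5) ∨ x4)) ∧ x4
= (x4 ∨ ¬x4) ∧ (x5 ∨ x5 ∧ (x4 ∧ ¬x5 ∨ x4)) ∧ x4   [double negation]
= (x4 ∨ ¬x4) ∧ (x5 ∨ x5 ∧ x4) ∧ x4   [absorption]
= (x5 ∨ x5 ∧ x4) ∧ x4   [complement / identity]
= x5 ∧ x4   [absorption]
This depends on x4, x5, so it is not a constant.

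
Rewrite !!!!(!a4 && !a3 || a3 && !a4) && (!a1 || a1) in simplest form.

!!!!(!a4 && !a3 || a3 && !a4) && (!a1 || a1)
= !!(!a4 && !a3 || a3 && !a4) && (!a1 || a1)
= !!!a4 && (!a1 || a1)
= !a4 && (!a1 || a1)
= !a4

!a4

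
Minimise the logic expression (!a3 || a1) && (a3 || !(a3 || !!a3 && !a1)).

!a3 || a1

(!a3 || a1) && (a3 || !(a3 || !!a3 && !a1))
= (!a3 || a1) && (a3 || !(a3 || a3 && !a1))   [double negation]
= (!a3 || a1) && (a3 || !a3)   [absorption]
= !a3 || a1   [complement / identity]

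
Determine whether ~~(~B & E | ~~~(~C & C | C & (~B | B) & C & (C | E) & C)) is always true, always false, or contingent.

contingent

~~(~B & E | ~~~(~C & C | C & (~B | B) & C & (C | E) & C))
= ~~(~B & E | ~~~(~C & C | C & C & (C | E) & C))   (complement / identity)
= ~~(~B & E | ~~~(~C & C | C & C & C))   (absorption)
= ~~(~B & E | ~(~C & C | C & C & C))   (double negation)
= ~~(~B & E | ~(~C & C | C & C))   (idempotence)
= ~~(~B & E | ~C)   (distribution)
= ~B & E | ~C   (double negation)
This depends on B, C, E, so it is not a constant.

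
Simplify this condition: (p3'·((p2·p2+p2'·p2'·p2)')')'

p3+p2'

(p3'·((p2·p2+p2'·p2'·p2)')')'
= p3+(p2·p2+p2'·p2'·p2)'   (De Morgan)
= p3+(p2·p2+p2'·p2)'   (idempotence)
= p3+p2'   (distribution)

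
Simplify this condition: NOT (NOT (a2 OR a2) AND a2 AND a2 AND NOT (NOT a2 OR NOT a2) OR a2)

NOT (NOT (a2 OR a2) AND a2 AND a2 AND NOT (NOT a2 OR NOT a2) OR a2)
= NOT (NOT (a2 OR a2) AND a2 AND a2 AND a2 AND a2 OR a2)   (De Morgan)
= NOT (NOT a2 AND a2 AND a2 AND a2 AND a2 OR a2)   (idempotence)
= NOT (NOT a2 AND a2 AND a2 OR a2)   (idempotence)
= NOT (NOT a2 AND a2 OR a2)   (idempotence)
= NOT a2   (complement / identity)

NOT a2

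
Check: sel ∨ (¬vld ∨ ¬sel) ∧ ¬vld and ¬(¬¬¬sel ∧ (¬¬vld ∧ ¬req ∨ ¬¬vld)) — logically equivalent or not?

E1: sel ∨ (¬vld ∨ ¬sel) ∧ ¬vld
    = sel ∨ ¬vld   (absorption)
E2: ¬(¬¬¬sel ∧ (¬¬vld ∧ ¬req ∨ ¬¬vld))
    = ¬(¬¬¬sel ∧ ¬¬vld)   (absorption)
    = ¬¬sel ∨ ¬vld   (De Morgan)
    = sel ∨ ¬vld   (double negation)
Both reduce to sel ∨ ¬vld, so they are equivalent.

Yes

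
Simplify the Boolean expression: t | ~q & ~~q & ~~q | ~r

t | ~r

t | ~q & ~~q & ~~q | ~r
= t | ~q & ~~q | ~r   [idempotence]
= t | ~q & q | ~r   [double negation]
= t | ~r   [complement / identity]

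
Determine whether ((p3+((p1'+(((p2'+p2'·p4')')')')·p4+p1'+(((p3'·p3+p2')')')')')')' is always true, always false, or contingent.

contingent

((p3+((p1'+(((p2'+p2'·p4')')')')·p4+p1'+(((p3'·p3+p2')')')')')')'
= ((p3+((p1'+(((p2'+p2'·p4')')')')·p4+p1'+(((p2')')')')')')'   [complement / identity]
= ((p3+((p1'+(((p2')')')')·p4+p1'+(((p2')')')')')')'   [absorption]
= ((p3+(p1'+(((p2')')')')')')'   [absorption]
= ((p3+(p1'+(p2')')')')'   [double negation]
= ((p3+p1·p2')')'   [De Morgan]
= p3+p1·p2'   [double negation]
This depends on p1, p2, p3, so it is not a constant.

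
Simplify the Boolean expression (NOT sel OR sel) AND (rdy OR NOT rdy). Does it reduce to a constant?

TRUE

(NOT sel OR sel) AND (rdy OR NOT rdy)
= rdy OR NOT rdy   (complement / identity)
= TRUE   (complement)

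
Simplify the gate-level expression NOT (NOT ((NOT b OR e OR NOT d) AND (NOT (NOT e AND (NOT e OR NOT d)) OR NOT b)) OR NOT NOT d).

(NOT b OR e) AND NOT d

NOT (NOT ((NOT b OR e OR NOT d) AND (NOT (NOT e AND (NOT e OR NOT d)) OR NOT b)) OR NOT NOT d)
= (NOT b OR e OR NOT d) AND (NOT (NOT e AND (NOT e OR NOT d)) OR NOT b) AND NOT d   (De Morgan)
= (NOT b OR e OR NOT d) AND (NOT NOT e OR NOT b) AND NOT d   (absorption)
= (NOT b OR (e OR NOT d) AND NOT NOT e) AND NOT d   (distribution)
= (NOT b OR (e OR NOT d) AND e) AND NOT d   (double negation)
= (NOT b OR e) AND NOT d   (absorption)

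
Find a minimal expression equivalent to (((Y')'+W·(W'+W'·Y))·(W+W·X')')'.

(((Y')'+W·(W'+W'·Y))·(W+W·X')')'
= (((Y')'+W·W')·(W+W·X')')'
= (((Y')'+W·W')·W')'
= ((Y')'·W')'
= Y'+W

Y'+W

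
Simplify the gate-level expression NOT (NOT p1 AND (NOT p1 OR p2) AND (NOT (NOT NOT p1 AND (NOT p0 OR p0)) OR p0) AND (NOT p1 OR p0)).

p1

NOT (NOT p1 AND (NOT p1 OR p2) AND (NOT (NOT NOT p1 AND (NOT p0 OR p0)) OR p0) AND (NOT p1 OR p0))
= NOT (NOT p1 AND (NOT p1 OR p2) AND (NOT NOT NOT p1 OR p0) AND (NOT p1 OR p0))   — complement / identity
= NOT (NOT p1 AND (NOT NOT NOT p1 OR p0) AND (NOT p1 OR p0))   — absorption
= NOT (NOT p1 AND (NOT p1 OR p0) AND (NOT p1 OR p0))   — double negation
= NOT (NOT p1 AND (NOT p1 OR p0))   — absorption
= NOT NOT p1   — absorption
= p1   — double negation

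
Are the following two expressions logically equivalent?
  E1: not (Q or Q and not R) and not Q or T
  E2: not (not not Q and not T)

E1: not (Q or Q and not R) and not Q or T
    = not Q and not Q or T
    = not Q or T
E2: not (not not Q and not T)
    = not Q or T
Both reduce to not Q or T, so they are equivalent.

Yes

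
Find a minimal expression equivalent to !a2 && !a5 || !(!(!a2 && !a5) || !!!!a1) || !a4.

!a2 && !a5 || !(!(!a2 && !a5) || !!!!a1) || !a4
= !a2 && !a5 || !a2 && !a5 && !!!a1 || !a4   [De Morgan]
= !a2 && !a5 || !a2 && !a5 && !a1 || !a4   [double negation]
= !a2 && !a5 || !a4   [absorption]

!a2 && !a5 || !a4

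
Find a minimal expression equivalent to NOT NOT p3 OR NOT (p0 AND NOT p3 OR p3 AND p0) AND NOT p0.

NOT NOT p3 OR NOT (p0 AND NOT p3 OR p3 AND p0) AND NOT p0
= NOT NOT p3 OR NOT p0 AND NOT p0
= p3 OR NOT p0 AND NOT p0
= p3 OR NOT p0

p3 OR NOT p0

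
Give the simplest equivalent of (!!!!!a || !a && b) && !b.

!a && !b

(!!!!!a || !a && b) && !b
= (!!!a || !a && b) && !b   (double negation)
= (!a || !a && b) && !b   (double negation)
= !a && !b   (absorption)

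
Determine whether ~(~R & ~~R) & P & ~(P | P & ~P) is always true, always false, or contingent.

always false

~(~R & ~~R) & P & ~(P | P & ~P)
= ~(~R & ~~R) & P & ~P   (complement / identity)
= (R | ~R) & P & ~P   (De Morgan)
= P & ~P   (complement / identity)
= 0   (complement)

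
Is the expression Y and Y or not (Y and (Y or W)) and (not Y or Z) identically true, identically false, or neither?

Y and Y or not (Y and (Y or W)) and (not Y or Z)
= Y and Y or not Y and (not Y or Z)
= Y or not Y and (not Y or Z)
= Y or not Y
= True

identically true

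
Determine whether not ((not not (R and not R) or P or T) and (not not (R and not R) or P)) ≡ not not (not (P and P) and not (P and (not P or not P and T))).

Yes

E1: not ((not not (R and not R) or P or T) and (not not (R and not R) or P))
    = not (not not (R and not R) or P)
    = not (R and not R or P)
    = not P
E2: not not (not (P and P) and not (P and (not P or not P and T)))
    = not not (not (P and P) and not (P and not P))
    = not (P and P or P and not P)
    = not P
Both reduce to not P, so they are equivalent.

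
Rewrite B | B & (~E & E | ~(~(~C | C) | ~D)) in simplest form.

B | B & (~E & E | ~(~(~C | C) | ~D))
= B | B & (~E & E | (~C | C) & D)
= B | B & (~C | C) & D
= B | B & D
= B

B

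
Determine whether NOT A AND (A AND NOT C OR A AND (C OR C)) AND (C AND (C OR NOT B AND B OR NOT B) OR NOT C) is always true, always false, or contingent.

always false

NOT A AND (A AND NOT C OR A AND (C OR C)) AND (C AND (C OR NOT B AND B OR NOT B) OR NOT C)
= NOT A AND (A AND NOT C OR A AND C) AND (C AND (C OR NOT B AND B OR NOT B) OR NOT C)   [idempotence]
= NOT A AND (A AND NOT C OR A AND C) AND (C AND (C OR NOT B) OR NOT C)   [complement / identity]
= NOT A AND (A AND NOT C OR A AND C) AND (C OR NOT C)   [absorption]
= NOT A AND (A AND NOT C OR A AND C)   [complement / identity]
= NOT A AND A   [distribution]
= FALSE   [complement]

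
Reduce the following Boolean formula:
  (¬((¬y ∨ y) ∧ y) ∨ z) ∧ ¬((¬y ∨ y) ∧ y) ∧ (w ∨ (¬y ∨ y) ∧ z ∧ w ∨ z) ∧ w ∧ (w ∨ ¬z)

¬y ∧ w

(¬((¬y ∨ y) ∧ y) ∨ z) ∧ ¬((¬y ∨ y) ∧ y) ∧ (w ∨ (¬y ∨ y) ∧ z ∧ w ∨ z) ∧ w ∧ (w ∨ ¬z)
= ¬((¬y ∨ y) ∧ y) ∧ (w ∨ (¬y ∨ y) ∧ z ∧ w ∨ z) ∧ w ∧ (w ∨ ¬z)   [absorption]
= ¬((¬y ∨ y) ∧ y) ∧ (w ∨ (¬y ∨ y) ∧ z ∧ w ∨ z) ∧ w   [absorption]
= ¬y ∧ (w ∨ (¬y ∨ y) ∧ z ∧ w ∨ z) ∧ w   [complement / identity]
= ¬y ∧ (w ∨ z ∧ w ∨ z) ∧ w   [complement / identity]
= ¬y ∧ (w ∨ z) ∧ w   [absorption]
= ¬y ∧ w   [absorption]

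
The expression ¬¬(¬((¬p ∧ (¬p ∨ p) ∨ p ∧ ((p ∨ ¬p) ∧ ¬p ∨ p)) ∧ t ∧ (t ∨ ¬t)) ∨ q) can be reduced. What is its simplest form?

¬t ∨ q

¬¬(¬((¬p ∧ (¬p ∨ p) ∨ p ∧ ((p ∨ ¬p) ∧ ¬p ∨ p)) ∧ t ∧ (t ∨ ¬t)) ∨ q)
= ¬¬(¬((¬p ∧ (¬p ∨ p) ∨ p ∧ (¬p ∨ p)) ∧ t ∧ (t ∨ ¬t)) ∨ q)   — complement / identity
= ¬((¬p ∧ (¬p ∨ p) ∨ p ∧ (¬p ∨ p)) ∧ t ∧ (t ∨ ¬t)) ∨ q   — double negation
= ¬((¬p ∧ (¬p ∨ p) ∨ p ∧ (¬p ∨ p)) ∧ t) ∨ q   — complement / identity
= ¬((¬p ∨ p) ∧ t) ∨ q   — distribution
= ¬t ∨ q   — complement / identity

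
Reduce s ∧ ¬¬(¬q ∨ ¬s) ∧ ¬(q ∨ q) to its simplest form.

s ∧ ¬¬(¬q ∨ ¬s) ∧ ¬(q ∨ q)
= s ∧ (¬q ∨ ¬s) ∧ ¬(q ∨ q)   (double negation)
= s ∧ (¬q ∨ ¬s) ∧ ¬q   (idempotence)
= s ∧ ¬q   (absorption)

s ∧ ¬q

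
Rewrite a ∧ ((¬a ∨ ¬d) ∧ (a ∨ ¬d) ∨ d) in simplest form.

a ∧ ((¬a ∨ ¬d) ∧ (a ∨ ¬d) ∨ d)
= a ∧ (¬d ∨ ¬a ∧ a ∨ d)
= a ∧ (¬d ∨ d)
= a

a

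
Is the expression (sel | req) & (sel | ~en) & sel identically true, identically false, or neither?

neither

(sel | req) & (sel | ~en) & sel
= (sel | req) & sel   (absorption)
= sel   (absorption)
This depends on sel, so it is not a constant.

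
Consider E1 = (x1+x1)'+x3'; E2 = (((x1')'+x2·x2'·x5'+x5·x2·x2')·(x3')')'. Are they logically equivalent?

E1: (x1+x1)'+x3'
    = x1'+x3'
E2: (((x1')'+x2·x2'·x5'+x5·x2·x2')·(x3')')'
    = (((x1')'+x2·x2')·(x3')')'
    = ((x1')'·(x3')')'
    = x1'+x3'
Both reduce to x1'+x3', so they are equivalent.

Yes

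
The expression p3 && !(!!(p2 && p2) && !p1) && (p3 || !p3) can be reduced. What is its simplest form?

p3 && (!p2 || p1)

p3 && !(!!(p2 && p2) && !p1) && (p3 || !p3)
= p3 && !(!!p2 && !p1) && (p3 || !p3)   (idempotence)
= p3 && !(!!p2 && !p1)   (complement / identity)
= p3 && (!p2 || p1)   (De Morgan)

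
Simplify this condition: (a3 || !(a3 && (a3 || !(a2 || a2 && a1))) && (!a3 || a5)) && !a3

!a3

(a3 || !(a3 && (a3 || !(a2 || a2 && a1))) && (!a3 || a5)) && !a3
= (a3 || !(a3 && (a3 || !a2)) && (!a3 || a5)) && !a3
= (a3 || !a3 && (!a3 || a5)) && !a3
= (a3 || !a3) && !a3
= !a3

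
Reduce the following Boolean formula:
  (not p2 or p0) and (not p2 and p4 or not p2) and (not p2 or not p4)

(not p2 or p0) and (not p2 and p4 or not p2) and (not p2 or not p4)
= (not p2 or p0) and not p2 and (not p2 or not p4)   — absorption
= not p2 and (not p2 or not p4)   — absorption
= not p2   — absorption

not p2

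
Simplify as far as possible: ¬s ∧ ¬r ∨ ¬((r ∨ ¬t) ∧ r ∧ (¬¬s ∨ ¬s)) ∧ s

¬s ∧ ¬r ∨ ¬((r ∨ ¬t) ∧ r ∧ (¬¬s ∨ ¬s)) ∧ s
= ¬s ∧ ¬r ∨ ¬((r ∨ ¬t) ∧ r ∧ (s ∨ ¬s)) ∧ s   — double negation
= ¬s ∧ ¬r ∨ ¬((r ∨ ¬t) ∧ r) ∧ s   — complement / identity
= ¬s ∧ ¬r ∨ ¬r ∧ s   — absorption
= ¬r   — distribution

¬r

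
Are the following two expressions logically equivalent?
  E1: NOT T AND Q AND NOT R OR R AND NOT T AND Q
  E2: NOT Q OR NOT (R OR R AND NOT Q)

No

E1: NOT T AND Q AND NOT R OR R AND NOT T AND Q
    = NOT T AND Q   — distribution
E2: NOT Q OR NOT (R OR R AND NOT Q)
    = NOT Q OR NOT R   — absorption
These differ: at Q=0, R=0, T=0, E1 = 0 but E2 = 1.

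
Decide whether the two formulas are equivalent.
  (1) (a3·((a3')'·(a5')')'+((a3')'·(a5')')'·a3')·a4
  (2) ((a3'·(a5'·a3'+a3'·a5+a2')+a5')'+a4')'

E1: (a3·((a3')'·(a5')')'+((a3')'·(a5')')'·a3')·a4
    = ((a3')'·(a5')')'·a4   — distribution
    = (a3'+a5')·a4   — De Morgan
E2: ((a3'·(a5'·a3'+a3'·a5+a2')+a5')'+a4')'
    = ((a3'·(a3'+a2')+a5')'+a4')'   — distribution
    = (a3'·(a3'+a2')+a5')·a4   — De Morgan
    = (a3'+a5')·a4   — absorption
Both reduce to (a3'+a5')·a4, so they are equivalent.

Yes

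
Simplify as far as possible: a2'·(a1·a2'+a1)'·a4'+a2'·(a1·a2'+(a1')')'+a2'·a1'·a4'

a2'·(a1·a2'+a1)'·a4'+a2'·(a1·a2'+(a1')')'+a2'·a1'·a4'
= a2'·(a1·a2'+a1)'·a4'+a2'·(a1·a2'+a1)'+a2'·a1'·a4'   — double negation
= a2'·(a1·a2'+a1)'+a2'·a1'·a4'   — absorption
= a2'·a1'+a2'·a1'·a4'   — absorption
= a2'·a1'   — absorption

a2'·a1'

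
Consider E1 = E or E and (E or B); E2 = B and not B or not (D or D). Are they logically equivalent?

E1: E or E and (E or B)
    = E or E   (absorption)
    = E   (idempotence)
E2: B and not B or not (D or D)
    = B and not B or not D   (idempotence)
    = not D   (complement / identity)
These differ: at B=0, D=0, E=0, E1 = 0 but E2 = 1.

No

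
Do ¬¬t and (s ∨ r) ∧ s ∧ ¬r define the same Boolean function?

No

E1: ¬¬t
    = t
E2: (s ∨ r) ∧ s ∧ ¬r
    = s ∧ ¬r
These differ: at r=1, s=0, t=1, E1 = 1 but E2 = 0.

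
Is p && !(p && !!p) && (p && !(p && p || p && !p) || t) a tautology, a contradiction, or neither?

p && !(p && !!p) && (p && !(p && p || p && !p) || t)
= p && !(p && !!p) && (p && !(p && p) || t)   (complement / identity)
= p && !(p && p) && (p && !(p && p) || t)   (double negation)
= p && !(p && p)   (absorption)
= p && !p   (idempotence)
= false   (complement)

contradiction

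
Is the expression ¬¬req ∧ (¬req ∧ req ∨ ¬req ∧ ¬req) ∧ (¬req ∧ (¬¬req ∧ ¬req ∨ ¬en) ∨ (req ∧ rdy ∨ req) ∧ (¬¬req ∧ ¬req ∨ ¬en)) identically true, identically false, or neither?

identically false

¬¬req ∧ (¬req ∧ req ∨ ¬req ∧ ¬req) ∧ (¬req ∧ (¬¬req ∧ ¬req ∨ ¬en) ∨ (req ∧ rdy ∨ req) ∧ (¬¬req ∧ ¬req ∨ ¬en))
= ¬¬req ∧ (¬req ∧ req ∨ ¬req ∧ ¬req) ∧ (¬req ∧ (¬¬req ∧ ¬req ∨ ¬en) ∨ req ∧ (¬¬req ∧ ¬req ∨ ¬en))   [absorption]
= ¬¬req ∧ ¬req ∧ (¬req ∧ (¬¬req ∧ ¬req ∨ ¬en) ∨ req ∧ (¬¬req ∧ ¬req ∨ ¬en))   [distribution]
= ¬¬req ∧ ¬req ∧ (¬¬req ∧ ¬req ∨ ¬en)   [distribution]
= ¬¬req ∧ ¬req   [absorption]
= req ∧ ¬req   [double negation]
= False   [complement]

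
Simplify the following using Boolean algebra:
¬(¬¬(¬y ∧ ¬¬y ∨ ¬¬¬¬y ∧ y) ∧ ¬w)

¬(¬¬(¬y ∧ ¬¬y ∨ ¬¬¬¬y ∧ y) ∧ ¬w)
= ¬(¬¬(¬y ∧ ¬¬y ∨ ¬¬y ∧ y) ∧ ¬w)   (double negation)
= ¬(¬¬¬¬y ∧ ¬w)   (distribution)
= ¬(¬¬y ∧ ¬w)   (double negation)
= ¬y ∨ w   (De Morgan)

¬y ∨ w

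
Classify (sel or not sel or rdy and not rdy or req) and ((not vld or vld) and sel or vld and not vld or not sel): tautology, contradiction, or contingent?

(sel or not sel or rdy and not rdy or req) and ((not vld or vld) and sel or vld and not vld or not sel)
= (sel or not sel or rdy and not rdy or req) and ((not vld or vld) and sel or not sel)
= (sel or not sel or req) and ((not vld or vld) and sel or not sel)
= (sel or not sel or req) and (sel or not sel)
= sel or not sel
= True

tautology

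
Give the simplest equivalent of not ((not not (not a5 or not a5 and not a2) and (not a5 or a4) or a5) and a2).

not a2

not ((not not (not a5 or not a5 and not a2) and (not a5 or a4) or a5) and a2)
= not ((not not not a5 and (not a5 or a4) or a5) and a2)
= not ((not a5 and (not a5 or a4) or a5) and a2)
= not ((not a5 or a5) and a2)
= not a2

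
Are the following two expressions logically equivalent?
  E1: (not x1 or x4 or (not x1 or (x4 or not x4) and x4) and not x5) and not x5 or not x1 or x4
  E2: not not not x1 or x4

E1: (not x1 or x4 or (not x1 or (x4 or not x4) and x4) and not x5) and not x5 or not x1 or x4
    = (not x1 or x4 or (not x1 or x4) and not x5) and not x5 or not x1 or x4
    = (not x1 or x4) and not x5 or not x1 or x4
    = not x1 or x4
E2: not not not x1 or x4
    = not x1 or x4
Both reduce to not x1 or x4, so they are equivalent.

Yes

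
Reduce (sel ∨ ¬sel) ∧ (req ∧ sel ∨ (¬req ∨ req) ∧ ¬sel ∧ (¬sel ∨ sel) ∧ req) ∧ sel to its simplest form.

req ∧ sel

(sel ∨ ¬sel) ∧ (req ∧ sel ∨ (¬req ∨ req) ∧ ¬sel ∧ (¬sel ∨ sel) ∧ req) ∧ sel
= (sel ∨ ¬sel) ∧ (req ∧ sel ∨ (¬req ∨ req) ∧ ¬sel ∧ req) ∧ sel   (complement / identity)
= (req ∧ sel ∨ (¬req ∨ req) ∧ ¬sel ∧ req) ∧ sel   (complement / identity)
= (req ∧ sel ∨ ¬sel ∧ req) ∧ sel   (complement / identity)
= req ∧ sel   (distribution)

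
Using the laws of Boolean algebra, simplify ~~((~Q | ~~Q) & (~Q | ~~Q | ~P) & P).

P

~~((~Q | ~~Q) & (~Q | ~~Q | ~P) & P)
= ~~((~Q | ~~Q) & P)   [absorption]
= (~Q | ~~Q) & P   [double negation]
= (~Q | Q) & P   [double negation]
= P   [complement / identity]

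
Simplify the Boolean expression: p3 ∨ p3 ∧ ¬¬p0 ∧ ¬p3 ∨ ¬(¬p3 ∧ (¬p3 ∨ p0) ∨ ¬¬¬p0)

p3 ∨ p3 ∧ ¬¬p0 ∧ ¬p3 ∨ ¬(¬p3 ∧ (¬p3 ∨ p0) ∨ ¬¬¬p0)
= p3 ∨ p3 ∧ ¬¬p0 ∧ ¬p3 ∨ ¬(¬p3 ∨ ¬¬¬p0)   — absorption
= p3 ∨ p3 ∧ ¬¬p0 ∧ ¬p3 ∨ p3 ∧ ¬¬p0   — De Morgan
= p3 ∨ p3 ∧ ¬¬p0   — absorption
= p3 ∨ p3 ∧ p0   — double negation
= p3   — absorption

p3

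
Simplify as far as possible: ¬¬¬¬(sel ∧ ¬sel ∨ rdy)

rdy

¬¬¬¬(sel ∧ ¬sel ∨ rdy)
= ¬¬¬¬rdy   — complement / identity
= ¬¬rdy   — double negation
= rdy   — double negation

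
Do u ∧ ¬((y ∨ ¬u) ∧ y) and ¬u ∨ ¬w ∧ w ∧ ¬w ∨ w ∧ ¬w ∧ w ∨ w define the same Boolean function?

E1: u ∧ ¬((y ∨ ¬u) ∧ y)
    = u ∧ ¬y   — absorption
E2: ¬u ∨ ¬w ∧ w ∧ ¬w ∨ w ∧ ¬w ∧ w ∨ w
    = ¬u ∨ w ∧ ¬w ∨ w   — distribution
    = ¬u ∨ w   — complement / identity
These differ: at u=0, w=1, y=0, E1 = 0 but E2 = 1.

No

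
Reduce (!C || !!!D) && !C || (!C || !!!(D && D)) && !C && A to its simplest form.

!C

(!C || !!!D) && !C || (!C || !!!(D && D)) && !C && A
= (!C || !!!D) && !C || (!C || !!!D) && !C && A   [idempotence]
= (!C || !!!D) && !C   [absorption]
= (!C || !D) && !C   [double negation]
= !C   [absorption]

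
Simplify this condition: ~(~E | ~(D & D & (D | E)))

~(~E | ~(D & D & (D | E)))
= ~(~E | ~(D & D))   (absorption)
= E & D & D   (De Morgan)
= E & D   (idempotence)

E & D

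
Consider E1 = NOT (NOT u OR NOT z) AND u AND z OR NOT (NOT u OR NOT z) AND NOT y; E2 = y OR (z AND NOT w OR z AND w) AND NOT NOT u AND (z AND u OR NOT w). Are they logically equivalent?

No

E1: NOT (NOT u OR NOT z) AND u AND z OR NOT (NOT u OR NOT z) AND NOT y
    = NOT (NOT u OR NOT z) AND (u AND z OR NOT y)   (distribution)
    = u AND z AND (u AND z OR NOT y)   (De Morgan)
    = u AND z   (absorption)
E2: y OR (z AND NOT w OR z AND w) AND NOT NOT u AND (z AND u OR NOT w)
    = y OR z AND NOT NOT u AND (z AND u OR NOT w)   (distribution)
    = y OR z AND u AND (z AND u OR NOT w)   (double negation)
    = y OR z AND u   (absorption)
These differ: at u=0, w=0, y=1, z=1, E1 = 0 but E2 = 1.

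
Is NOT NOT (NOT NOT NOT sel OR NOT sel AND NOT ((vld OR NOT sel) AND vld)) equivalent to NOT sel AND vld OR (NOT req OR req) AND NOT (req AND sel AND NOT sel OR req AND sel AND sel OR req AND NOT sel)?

No

E1: NOT NOT (NOT NOT NOT sel OR NOT sel AND NOT ((vld OR NOT sel) AND vld))
    = NOT NOT (NOT NOT NOT sel OR NOT sel AND NOT vld)
    = NOT NOT (NOT sel OR NOT sel AND NOT vld)
    = NOT NOT NOT sel
    = NOT sel
E2: NOT sel AND vld OR (NOT req OR req) AND NOT (req AND sel AND NOT sel OR req AND sel AND sel OR req AND NOT sel)
    = NOT sel AND vld OR (NOT req OR req) AND NOT (req AND sel OR req AND NOT sel)
    = NOT sel AND vld OR (NOT req OR req) AND NOT req
    = NOT sel AND vld OR NOT req
These differ: at req=1, sel=0, vld=0, E1 = 1 but E2 = 0.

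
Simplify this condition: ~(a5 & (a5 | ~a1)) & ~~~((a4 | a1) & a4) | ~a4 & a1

(~a5 | a1) & ~a4

~(a5 & (a5 | ~a1)) & ~~~((a4 | a1) & a4) | ~a4 & a1
= ~(a5 & (a5 | ~a1)) & ~~~a4 | ~a4 & a1   — absorption
= ~(a5 & (a5 | ~a1)) & ~a4 | ~a4 & a1   — double negation
= (~(a5 & (a5 | ~a1)) | a1) & ~a4   — distribution
= (~a5 | a1) & ~a4   — absorption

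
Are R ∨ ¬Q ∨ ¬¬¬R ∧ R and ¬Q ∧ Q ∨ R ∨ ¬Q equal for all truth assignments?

E1: R ∨ ¬Q ∨ ¬¬¬R ∧ R
    = R ∨ ¬Q ∨ ¬R ∧ R   [double negation]
    = R ∨ ¬Q   [complement / identity]
E2: ¬Q ∧ Q ∨ R ∨ ¬Q
    = R ∨ ¬Q   [complement / identity]
Both reduce to R ∨ ¬Q, so they are equivalent.

Yes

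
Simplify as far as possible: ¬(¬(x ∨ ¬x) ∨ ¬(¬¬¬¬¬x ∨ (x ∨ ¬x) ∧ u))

¬x ∨ u

¬(¬(x ∨ ¬x) ∨ ¬(¬¬¬¬¬x ∨ (x ∨ ¬x) ∧ u))
= ¬(¬(x ∨ ¬x) ∨ ¬(¬¬¬¬¬x ∨ u))
= (x ∨ ¬x) ∧ (¬¬¬¬¬x ∨ u)
= ¬¬¬¬¬x ∨ u
= ¬¬¬x ∨ u
= ¬x ∨ u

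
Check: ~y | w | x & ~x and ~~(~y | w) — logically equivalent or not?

Yes

E1: ~y | w | x & ~x
    = ~y | w   (complement / identity)
E2: ~~(~y | w)
    = ~y | w   (double negation)
Both reduce to ~y | w, so they are equivalent.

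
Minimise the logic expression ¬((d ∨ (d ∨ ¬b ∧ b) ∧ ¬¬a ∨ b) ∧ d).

¬((d ∨ (d ∨ ¬b ∧ b) ∧ ¬¬a ∨ b) ∧ d)
= ¬((d ∨ (d ∨ ¬b ∧ b) ∧ a ∨ b) ∧ d)   (double negation)
= ¬((d ∨ d ∧ a ∨ b) ∧ d)   (complement / identity)
= ¬((d ∨ b) ∧ d)   (absorption)
= ¬d   (absorption)

¬d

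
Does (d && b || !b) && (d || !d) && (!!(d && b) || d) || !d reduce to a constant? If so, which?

yes, True

(d && b || !b) && (d || !d) && (!!(d && b) || d) || !d
= (d && b || !b) && (!!(d && b) || d) || !d   [complement / identity]
= (d && b || !b) && (d && b || d) || !d   [double negation]
= !b && d || d && b || !d   [distribution]
= d || !d   [distribution]
= true   [complement]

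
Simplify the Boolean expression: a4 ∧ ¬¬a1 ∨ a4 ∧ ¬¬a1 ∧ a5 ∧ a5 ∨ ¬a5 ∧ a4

a4 ∧ ¬¬a1 ∨ a4 ∧ ¬¬a1 ∧ a5 ∧ a5 ∨ ¬a5 ∧ a4
= a4 ∧ ¬¬a1 ∨ a4 ∧ ¬¬a1 ∧ a5 ∨ ¬a5 ∧ a4   (idempotence)
= a4 ∧ ¬¬a1 ∨ ¬a5 ∧ a4   (absorption)
= a4 ∧ (¬¬a1 ∨ ¬a5)   (distribution)
= a4 ∧ (a1 ∨ ¬a5)   (double negation)

a4 ∧ (a1 ∨ ¬a5)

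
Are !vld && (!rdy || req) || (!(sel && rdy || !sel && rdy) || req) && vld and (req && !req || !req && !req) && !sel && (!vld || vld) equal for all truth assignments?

No

E1: !vld && (!rdy || req) || (!(sel && rdy || !sel && rdy) || req) && vld
    = !vld && (!rdy || req) || (!rdy || req) && vld   — distribution
    = !rdy || req   — distribution
E2: (req && !req || !req && !req) && !sel && (!vld || vld)
    = !req && !sel && (!vld || vld)   — distribution
    = !req && !sel   — complement / identity
These differ: at rdy=0, req=1, sel=1, vld=0, E1 = 1 but E2 = 0.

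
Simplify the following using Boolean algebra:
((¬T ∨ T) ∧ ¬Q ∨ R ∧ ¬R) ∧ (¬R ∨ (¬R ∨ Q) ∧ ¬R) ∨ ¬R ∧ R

¬Q ∧ ¬R

((¬T ∨ T) ∧ ¬Q ∨ R ∧ ¬R) ∧ (¬R ∨ (¬R ∨ Q) ∧ ¬R) ∨ ¬R ∧ R
= (¬Q ∨ R ∧ ¬R) ∧ (¬R ∨ (¬R ∨ Q) ∧ ¬R) ∨ ¬R ∧ R   [complement / identity]
= (¬Q ∨ R ∧ ¬R) ∧ (¬R ∨ ¬R) ∨ ¬R ∧ R   [absorption]
= (¬Q ∨ R ∧ ¬R) ∧ (¬R ∨ ¬R)   [complement / identity]
= (¬Q ∨ R ∧ ¬R) ∧ ¬R   [idempotence]
= ¬Q ∧ ¬R   [complement / identity]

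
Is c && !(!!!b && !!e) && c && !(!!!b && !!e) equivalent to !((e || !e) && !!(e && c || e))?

E1: c && !(!!!b && !!e) && c && !(!!!b && !!e)
    = c && !(!!!b && !!e)   (idempotence)
    = c && (!!b || !e)   (De Morgan)
    = c && (b || !e)   (double negation)
E2: !((e || !e) && !!(e && c || e))
    = !!!(e && c || e)   (complement / identity)
    = !(e && c || e)   (double negation)
    = !e   (absorption)
These differ: at b=1, c=0, e=0, E1 = 0 but E2 = 1.

No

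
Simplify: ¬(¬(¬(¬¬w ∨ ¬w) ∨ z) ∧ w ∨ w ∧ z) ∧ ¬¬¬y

¬w ∧ ¬y

¬(¬(¬(¬¬w ∨ ¬w) ∨ z) ∧ w ∨ w ∧ z) ∧ ¬¬¬y
= ¬(¬(¬w ∧ w ∨ z) ∧ w ∨ w ∧ z) ∧ ¬¬¬y   — De Morgan
= ¬(¬z ∧ w ∨ w ∧ z) ∧ ¬¬¬y   — complement / identity
= ¬(¬z ∧ w ∨ w ∧ z) ∧ ¬y   — double negation
= ¬w ∧ ¬y   — distribution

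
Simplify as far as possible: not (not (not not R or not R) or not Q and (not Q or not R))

Q

not (not (not not R or not R) or not Q and (not Q or not R))
= not (not R and R or not Q and (not Q or not R))
= not (not Q and (not Q or not R))
= not not Q
= Q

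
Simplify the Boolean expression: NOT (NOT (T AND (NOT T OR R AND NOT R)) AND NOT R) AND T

NOT (NOT (T AND (NOT T OR R AND NOT R)) AND NOT R) AND T
= NOT (NOT (T AND NOT T) AND NOT R) AND T   (complement / identity)
= (T AND NOT T OR R) AND T   (De Morgan)
= R AND T   (complement / identity)

R AND T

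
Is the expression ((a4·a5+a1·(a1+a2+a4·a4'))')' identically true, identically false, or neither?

((a4·a5+a1·(a1+a2+a4·a4'))')'
= ((a4·a5+a1·(a1+a2))')'   (complement / identity)
= ((a4·a5+a1)')'   (absorption)
= a4·a5+a1   (double negation)
This depends on a1, a4, a5, so it is not a constant.

neither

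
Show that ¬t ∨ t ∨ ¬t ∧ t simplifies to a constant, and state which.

True

¬t ∨ t ∨ ¬t ∧ t
= ¬t ∨ t   — complement / identity
= True   — complement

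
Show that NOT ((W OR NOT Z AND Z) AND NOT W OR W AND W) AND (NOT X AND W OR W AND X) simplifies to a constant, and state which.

NOT ((W OR NOT Z AND Z) AND NOT W OR W AND W) AND (NOT X AND W OR W AND X)
= NOT (W AND NOT W OR W AND W) AND (NOT X AND W OR W AND X)   — complement / identity
= NOT (W AND NOT W OR W AND W) AND W   — distribution
= NOT W AND W   — distribution
= FALSE   — complement

FALSE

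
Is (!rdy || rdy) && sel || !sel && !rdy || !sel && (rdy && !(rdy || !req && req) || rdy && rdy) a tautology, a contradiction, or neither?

(!rdy || rdy) && sel || !sel && !rdy || !sel && (rdy && !(rdy || !req && req) || rdy && rdy)
= (!rdy || rdy) && sel || (!rdy || rdy && !(rdy || !req && req) || rdy && rdy) && !sel
= (!rdy || rdy) && sel || (!rdy || rdy && !rdy || rdy && rdy) && !sel
= (!rdy || rdy) && sel || (!rdy || rdy) && !sel
= !rdy || rdy
= true

tautology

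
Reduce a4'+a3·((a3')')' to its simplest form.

a4'

a4'+a3·((a3')')'
= a4'+a3·a3'
= a4'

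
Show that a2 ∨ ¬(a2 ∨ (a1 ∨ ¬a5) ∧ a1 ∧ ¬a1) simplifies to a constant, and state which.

True

a2 ∨ ¬(a2 ∨ (a1 ∨ ¬a5) ∧ a1 ∧ ¬a1)
= a2 ∨ ¬(a2 ∨ a1 ∧ ¬a1)   — absorption
= a2 ∨ ¬a2   — complement / identity
= True   — complement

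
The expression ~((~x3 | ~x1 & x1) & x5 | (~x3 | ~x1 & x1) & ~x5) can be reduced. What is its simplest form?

x3

~((~x3 | ~x1 & x1) & x5 | (~x3 | ~x1 & x1) & ~x5)
= ~(~x3 & x5 | (~x3 | ~x1 & x1) & ~x5)   (complement / identity)
= ~(~x3 & x5 | ~x3 & ~x5)   (complement / identity)
= ~~x3   (distribution)
= x3   (double negation)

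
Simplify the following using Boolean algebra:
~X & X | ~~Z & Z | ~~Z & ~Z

~X & X | ~~Z & Z | ~~Z & ~Z
= ~X & X | ~~Z   [distribution]
= ~~Z   [complement / identity]
= Z   [double negation]

Z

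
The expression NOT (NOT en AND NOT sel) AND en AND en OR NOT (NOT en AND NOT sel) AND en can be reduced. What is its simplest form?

en

NOT (NOT en AND NOT sel) AND en AND en OR NOT (NOT en AND NOT sel) AND en
= NOT (NOT en AND NOT sel) AND en
= (en OR sel) AND en
= en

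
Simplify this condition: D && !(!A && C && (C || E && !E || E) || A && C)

D && !(!A && C && (C || E && !E || E) || A && C)
= D && !(!A && C && (C || E) || A && C)   — complement / identity
= D && !(!A && C || A && C)   — absorption
= D && !C   — distribution

D && !C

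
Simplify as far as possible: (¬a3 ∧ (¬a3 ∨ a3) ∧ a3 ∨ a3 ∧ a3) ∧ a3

(¬a3 ∧ (¬a3 ∨ a3) ∧ a3 ∨ a3 ∧ a3) ∧ a3
= (¬a3 ∧ a3 ∨ a3 ∧ a3) ∧ a3   — complement / identity
= a3 ∧ a3   — distribution
= a3   — idempotence

a3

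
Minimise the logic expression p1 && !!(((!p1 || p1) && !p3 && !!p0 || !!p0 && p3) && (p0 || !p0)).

p1 && p0

p1 && !!(((!p1 || p1) && !p3 && !!p0 || !!p0 && p3) && (p0 || !p0))
= p1 && !!((!p3 && !!p0 || !!p0 && p3) && (p0 || !p0))   [complement / identity]
= p1 && !!(!p3 && !!p0 || !!p0 && p3)   [complement / identity]
= p1 && !!!!p0   [distribution]
= p1 && !!p0   [double negation]
= p1 && p0   [double negation]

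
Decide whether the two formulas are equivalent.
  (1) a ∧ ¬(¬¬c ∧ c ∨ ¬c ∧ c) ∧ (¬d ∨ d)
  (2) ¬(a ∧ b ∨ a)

E1: a ∧ ¬(¬¬c ∧ c ∨ ¬c ∧ c) ∧ (¬d ∨ d)
    = a ∧ ¬(c ∧ c ∨ ¬c ∧ c) ∧ (¬d ∨ d)   [double negation]
    = a ∧ ¬c ∧ (¬d ∨ d)   [distribution]
    = a ∧ ¬c   [complement / identity]
E2: ¬(a ∧ b ∨ a)
    = ¬a   [absorption]
These differ: at a=0, b=0, c=1, d=0, E1 = 0 but E2 = 1.

No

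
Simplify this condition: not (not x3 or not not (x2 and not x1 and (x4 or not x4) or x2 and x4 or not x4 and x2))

not (not x3 or not not (x2 and not x1 and (x4 or not x4) or x2 and x4 or not x4 and x2))
= not (not x3 or not not (x2 and not x1 or x2 and x4 or not x4 and x2))   [complement / identity]
= x3 and not (x2 and not x1 or x2 and x4 or not x4 and x2)   [De Morgan]
= x3 and not (x2 and not x1 or x2)   [distribution]
= x3 and not x2   [absorption]

x3 and not x2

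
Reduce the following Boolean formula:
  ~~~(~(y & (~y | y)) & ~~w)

y | ~w

~~~(~(y & (~y | y)) & ~~w)
= ~~(y & (~y | y) | ~w)   (De Morgan)
= y & (~y | y) | ~w   (double negation)
= y | ~w   (complement / identity)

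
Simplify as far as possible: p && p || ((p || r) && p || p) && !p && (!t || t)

p && p || ((p || r) && p || p) && !p && (!t || t)
= p && p || (p || p) && !p && (!t || t)
= p && p || (p || p) && !p
= p && p || p && !p
= p

p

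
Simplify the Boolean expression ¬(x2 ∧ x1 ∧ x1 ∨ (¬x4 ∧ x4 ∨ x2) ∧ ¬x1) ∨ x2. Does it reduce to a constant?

¬(x2 ∧ x1 ∧ x1 ∨ (¬x4 ∧ x4 ∨ x2) ∧ ¬x1) ∨ x2
= ¬(x2 ∧ x1 ∧ x1 ∨ x2 ∧ ¬x1) ∨ x2   (complement / identity)
= ¬(x2 ∧ x1 ∨ x2 ∧ ¬x1) ∨ x2   (idempotence)
= ¬x2 ∨ x2   (distribution)
= True   (complement)

True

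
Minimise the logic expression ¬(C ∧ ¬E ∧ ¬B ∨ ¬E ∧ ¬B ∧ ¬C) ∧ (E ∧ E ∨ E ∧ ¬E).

¬(C ∧ ¬E ∧ ¬B ∨ ¬E ∧ ¬B ∧ ¬C) ∧ (E ∧ E ∨ E ∧ ¬E)
= ¬(¬E ∧ ¬B) ∧ (E ∧ E ∨ E ∧ ¬E)   (distribution)
= ¬(¬E ∧ ¬B) ∧ E   (distribution)
= (E ∨ B) ∧ E   (De Morgan)
= E   (absorption)

E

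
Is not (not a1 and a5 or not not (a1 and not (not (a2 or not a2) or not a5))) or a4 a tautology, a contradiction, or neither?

not (not a1 and a5 or not not (a1 and not (not (a2 or not a2) or not a5))) or a4
= not (not a1 and a5 or not not (a1 and (a2 or not a2) and a5)) or a4
= not (not a1 and a5 or a1 and (a2 or not a2) and a5) or a4
= not (not a1 and a5 or a1 and a5) or a4
= not a5 or a4
This depends on a4, a5, so it is not a constant.

neither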